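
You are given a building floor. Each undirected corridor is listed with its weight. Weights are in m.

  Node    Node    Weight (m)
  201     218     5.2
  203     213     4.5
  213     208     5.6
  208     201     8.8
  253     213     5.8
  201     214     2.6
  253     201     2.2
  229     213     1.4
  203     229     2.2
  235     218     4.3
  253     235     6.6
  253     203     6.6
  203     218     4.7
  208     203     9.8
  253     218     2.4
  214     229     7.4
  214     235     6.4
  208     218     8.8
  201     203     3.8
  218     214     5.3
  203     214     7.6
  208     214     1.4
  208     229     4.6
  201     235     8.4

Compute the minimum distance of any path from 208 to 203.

6.8 m

Enumerating some paths:
208 - 213 - 229 - 203: 5.6+1.4+2.2 = 9.2
208 - 229 - 203: 4.6+2.2 = 6.8
208 - 214 - 203: 1.4+7.6 = 9
208 - 214 - 201 - 203: 1.4+2.6+3.8 = 7.8
The minimum is 6.8 m via 208 - 229 - 203.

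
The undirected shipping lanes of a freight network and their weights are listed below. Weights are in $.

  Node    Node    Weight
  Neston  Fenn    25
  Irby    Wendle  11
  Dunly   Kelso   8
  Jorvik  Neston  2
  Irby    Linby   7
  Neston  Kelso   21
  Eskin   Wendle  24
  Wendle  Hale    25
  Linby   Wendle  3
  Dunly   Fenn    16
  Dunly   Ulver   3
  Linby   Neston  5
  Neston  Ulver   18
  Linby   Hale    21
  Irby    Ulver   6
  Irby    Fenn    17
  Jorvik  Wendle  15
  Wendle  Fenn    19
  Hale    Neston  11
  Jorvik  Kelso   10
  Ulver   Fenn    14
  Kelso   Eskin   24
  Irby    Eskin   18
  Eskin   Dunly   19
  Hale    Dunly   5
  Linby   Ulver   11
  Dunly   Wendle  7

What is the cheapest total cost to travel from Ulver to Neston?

Compare a few routes:
Ulver - Linby - Neston: 11+5 = 16
Ulver - Neston: 18 = 18
Ulver - Irby - Linby - Neston: 6+7+5 = 18
Cheapest is Ulver - Linby - Neston at $16.

$16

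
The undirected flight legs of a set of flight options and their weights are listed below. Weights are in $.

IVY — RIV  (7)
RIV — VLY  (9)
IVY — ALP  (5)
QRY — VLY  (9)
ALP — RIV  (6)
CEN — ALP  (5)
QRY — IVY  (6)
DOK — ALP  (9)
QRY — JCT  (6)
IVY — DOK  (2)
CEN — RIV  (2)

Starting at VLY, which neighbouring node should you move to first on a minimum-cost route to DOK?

Compare a few routes:
VLY - RIV - ALP - IVY - DOK: 9+6+5+2 = 22
VLY - RIV - IVY - DOK: 9+7+2 = 18
VLY - RIV - CEN - ALP - IVY - DOK: 9+2+5+5+2 = 23
VLY - QRY - IVY - DOK: 9+6+2 = 17
The minimum is $17 via VLY - QRY - IVY - DOK.
So from VLY the first move is to QRY.

QRY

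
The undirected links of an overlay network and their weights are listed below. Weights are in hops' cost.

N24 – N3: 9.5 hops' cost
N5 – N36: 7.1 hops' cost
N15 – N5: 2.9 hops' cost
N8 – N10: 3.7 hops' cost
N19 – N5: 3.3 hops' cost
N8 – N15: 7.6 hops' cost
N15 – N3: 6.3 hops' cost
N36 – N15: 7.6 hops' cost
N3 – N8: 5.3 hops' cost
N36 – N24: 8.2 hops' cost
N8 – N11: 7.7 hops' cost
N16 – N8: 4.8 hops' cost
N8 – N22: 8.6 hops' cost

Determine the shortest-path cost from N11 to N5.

18.2 hops' cost

Candidate routes:
N11–N8–N15–N5: 7.7+7.6+2.9 = 18.2
N11–N8–N3–N15–N36–N5: 7.7+5.3+6.3+7.6+7.1 = 34
N11–N8–N15–N36–N5: 7.7+7.6+7.6+7.1 = 30
N11–N8–N3–N15–N5: 7.7+5.3+6.3+2.9 = 22.2
Cheapest is N11–N8–N15–N5 at 18.2 hops' cost.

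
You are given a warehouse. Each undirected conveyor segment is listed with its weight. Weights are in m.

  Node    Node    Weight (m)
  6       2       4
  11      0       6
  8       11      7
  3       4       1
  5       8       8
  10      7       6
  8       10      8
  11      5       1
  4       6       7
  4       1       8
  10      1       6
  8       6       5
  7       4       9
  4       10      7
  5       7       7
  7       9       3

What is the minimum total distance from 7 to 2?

20 m

Enumerating some paths:
7 → 10 → 8 → 6 → 2: 6+8+5+4 = 23
7 → 4 → 6 → 2: 9+7+4 = 20
The minimum is 20 m via 7 → 4 → 6 → 2.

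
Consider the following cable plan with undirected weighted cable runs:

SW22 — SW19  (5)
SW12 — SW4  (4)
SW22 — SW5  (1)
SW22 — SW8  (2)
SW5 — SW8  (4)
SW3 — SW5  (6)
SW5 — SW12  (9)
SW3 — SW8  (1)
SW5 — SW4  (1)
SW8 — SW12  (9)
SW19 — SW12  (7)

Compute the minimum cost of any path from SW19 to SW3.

Shortest distances from SW19:
SW19: 0
SW22: 5  (via SW19)
SW5: 6  (via SW22)
SW8: 7  (via SW22)
SW12: 7  (via SW19)
SW4: 7  (via SW5)
SW3: 8  (via SW8)
Shortest route: SW19–SW22–SW8–SW3 = 8.

8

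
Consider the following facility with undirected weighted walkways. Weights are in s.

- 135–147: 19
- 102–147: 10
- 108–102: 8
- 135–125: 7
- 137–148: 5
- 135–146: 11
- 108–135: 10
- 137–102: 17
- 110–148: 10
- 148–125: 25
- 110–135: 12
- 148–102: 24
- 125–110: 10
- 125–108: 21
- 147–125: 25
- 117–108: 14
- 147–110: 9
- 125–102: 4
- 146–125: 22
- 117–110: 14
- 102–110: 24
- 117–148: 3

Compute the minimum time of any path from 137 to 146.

Settle nodes by increasing distance from 137:
137: 0
148: 5  (via 137)
117: 8  (via 148)
110: 15  (via 148)
102: 17  (via 137)
125: 21  (via 102)
108: 22  (via 117)
147: 24  (via 110)
135: 27  (via 110)
146: 38  (via 135)
Shortest route: 137–148–110–135–146 = 38 s.

38 s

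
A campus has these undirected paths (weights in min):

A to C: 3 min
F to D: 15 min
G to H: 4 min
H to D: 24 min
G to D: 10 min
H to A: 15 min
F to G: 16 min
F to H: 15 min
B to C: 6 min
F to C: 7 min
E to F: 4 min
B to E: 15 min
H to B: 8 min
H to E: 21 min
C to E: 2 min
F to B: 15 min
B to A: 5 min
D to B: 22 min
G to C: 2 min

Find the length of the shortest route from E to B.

8 min

Shortest distances from E:
E: 0
C: 2  (via E)
F: 4  (via E)
G: 4  (via C)
A: 5  (via C)
B: 8  (via C)
Shortest route: E → C → B = 8 min.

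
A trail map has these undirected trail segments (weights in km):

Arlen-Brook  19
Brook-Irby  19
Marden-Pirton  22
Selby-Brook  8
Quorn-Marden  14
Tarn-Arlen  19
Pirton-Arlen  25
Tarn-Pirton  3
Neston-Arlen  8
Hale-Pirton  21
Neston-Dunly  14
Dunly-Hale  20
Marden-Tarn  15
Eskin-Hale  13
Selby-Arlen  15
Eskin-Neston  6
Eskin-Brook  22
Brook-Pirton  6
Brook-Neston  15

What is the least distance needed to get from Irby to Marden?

Candidate routes:
Irby - Brook - Pirton - Marden: 19+6+22 = 47
Irby - Brook - Pirton - Tarn - Marden: 19+6+3+15 = 43
Irby - Brook - Neston - Arlen - Tarn - Marden: 19+15+8+19+15 = 76
Irby - Brook - Arlen - Tarn - Marden: 19+19+19+15 = 72
The minimum is 43 km via Irby - Brook - Pirton - Tarn - Marden.

43 km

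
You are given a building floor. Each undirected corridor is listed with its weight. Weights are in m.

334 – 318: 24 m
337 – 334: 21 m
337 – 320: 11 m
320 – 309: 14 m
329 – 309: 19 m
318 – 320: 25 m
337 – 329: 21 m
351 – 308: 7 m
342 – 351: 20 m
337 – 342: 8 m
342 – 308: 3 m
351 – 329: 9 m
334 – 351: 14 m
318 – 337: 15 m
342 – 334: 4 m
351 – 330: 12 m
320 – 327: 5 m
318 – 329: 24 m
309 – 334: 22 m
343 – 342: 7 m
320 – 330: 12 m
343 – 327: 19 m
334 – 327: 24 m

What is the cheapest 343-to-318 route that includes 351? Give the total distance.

Shortest 343→351: 343 → 342 → 308 → 351 = 17
Best 351 to 318: 351 → 329 → 318 costing 33
Total via 351: 17 + 33 = 50 m.

50 m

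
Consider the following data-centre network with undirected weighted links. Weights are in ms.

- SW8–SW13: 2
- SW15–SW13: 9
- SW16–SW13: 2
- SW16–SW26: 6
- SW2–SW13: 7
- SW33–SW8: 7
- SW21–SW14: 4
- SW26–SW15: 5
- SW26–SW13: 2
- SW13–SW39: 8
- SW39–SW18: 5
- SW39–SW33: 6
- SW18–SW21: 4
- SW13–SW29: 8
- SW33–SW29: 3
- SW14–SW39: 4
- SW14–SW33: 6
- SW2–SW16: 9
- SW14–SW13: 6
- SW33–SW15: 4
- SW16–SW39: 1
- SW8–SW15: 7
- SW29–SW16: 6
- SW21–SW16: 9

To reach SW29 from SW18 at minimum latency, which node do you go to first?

SW39

Enumerating some paths:
SW18 - SW39 - SW33 - SW29: 5+6+3 = 14
SW18 - SW39 - SW16 - SW29: 5+1+6 = 12
The minimum is 12 ms via SW18 - SW39 - SW16 - SW29.
So from SW18 the first move is to SW39.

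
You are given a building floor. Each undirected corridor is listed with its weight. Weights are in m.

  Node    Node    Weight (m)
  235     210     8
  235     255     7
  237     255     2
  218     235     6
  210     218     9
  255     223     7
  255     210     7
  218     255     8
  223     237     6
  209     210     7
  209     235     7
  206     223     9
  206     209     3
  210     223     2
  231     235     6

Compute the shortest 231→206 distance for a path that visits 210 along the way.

Shortest 231→210: 231 → 235 → 210 = 14
Best 210 to 206: 210 → 209 → 206 costing 10
Total via 210: 14 + 10 = 24 m.

24 m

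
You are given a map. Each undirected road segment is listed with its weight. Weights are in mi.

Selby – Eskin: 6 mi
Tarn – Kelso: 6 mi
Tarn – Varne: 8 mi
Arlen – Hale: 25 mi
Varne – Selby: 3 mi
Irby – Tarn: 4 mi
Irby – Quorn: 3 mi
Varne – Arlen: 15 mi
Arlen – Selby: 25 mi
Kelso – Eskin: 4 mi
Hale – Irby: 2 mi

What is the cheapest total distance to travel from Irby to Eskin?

14 mi

Settle nodes by increasing distance from Irby:
Irby: 0
Hale: 2  (via Irby)
Quorn: 3  (via Irby)
Tarn: 4  (via Irby)
Kelso: 10  (via Tarn)
Varne: 12  (via Tarn)
Eskin: 14  (via Kelso)
Shortest route: Irby–Tarn–Kelso–Eskin = 14 mi.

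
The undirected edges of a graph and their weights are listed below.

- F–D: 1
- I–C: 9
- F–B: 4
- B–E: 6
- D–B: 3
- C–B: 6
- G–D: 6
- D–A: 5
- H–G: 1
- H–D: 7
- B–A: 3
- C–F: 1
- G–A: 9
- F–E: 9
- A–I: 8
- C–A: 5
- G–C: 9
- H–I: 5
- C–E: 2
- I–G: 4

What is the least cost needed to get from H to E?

11

Settle nodes by increasing distance from H:
H: 0
G: 1  (via H)
I: 5  (via H)
D: 7  (via H)
F: 8  (via D)
C: 9  (via F)
A: 10  (via G)
B: 10  (via D)
E: 11  (via C)
Shortest route: H → D → F → C → E = 11.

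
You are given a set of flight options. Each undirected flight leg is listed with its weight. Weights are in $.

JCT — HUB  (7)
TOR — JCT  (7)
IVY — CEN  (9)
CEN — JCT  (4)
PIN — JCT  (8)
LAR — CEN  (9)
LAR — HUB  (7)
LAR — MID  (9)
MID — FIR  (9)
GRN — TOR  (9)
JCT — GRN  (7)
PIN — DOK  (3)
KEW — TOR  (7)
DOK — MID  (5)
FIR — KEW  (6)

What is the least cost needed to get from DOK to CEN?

Shortest distances from DOK:
DOK: 0
PIN: 3  (via DOK)
MID: 5  (via DOK)
JCT: 11  (via PIN)
FIR: 14  (via MID)
LAR: 14  (via MID)
CEN: 15  (via JCT)
Shortest route: DOK → PIN → JCT → CEN = $15.

$15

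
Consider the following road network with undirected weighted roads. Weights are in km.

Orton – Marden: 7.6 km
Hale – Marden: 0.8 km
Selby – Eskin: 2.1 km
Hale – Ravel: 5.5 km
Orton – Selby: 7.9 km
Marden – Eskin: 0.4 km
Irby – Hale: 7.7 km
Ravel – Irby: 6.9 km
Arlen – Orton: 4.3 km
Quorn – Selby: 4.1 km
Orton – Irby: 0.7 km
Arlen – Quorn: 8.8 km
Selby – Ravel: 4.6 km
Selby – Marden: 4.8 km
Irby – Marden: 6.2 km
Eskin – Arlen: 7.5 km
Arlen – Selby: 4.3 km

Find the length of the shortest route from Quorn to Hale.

7.4 km

Enumerating some paths:
Quorn - Selby - Eskin - Marden - Hale: 4.1+2.1+0.4+0.8 = 7.4
Quorn - Selby - Ravel - Hale: 4.1+4.6+5.5 = 14.2
Quorn - Arlen - Selby - Eskin - Marden - Hale: 8.8+4.3+2.1+0.4+0.8 = 16.4
Quorn - Selby - Marden - Hale: 4.1+4.8+0.8 = 9.7
Cheapest is Quorn - Selby - Eskin - Marden - Hale at 7.4 km.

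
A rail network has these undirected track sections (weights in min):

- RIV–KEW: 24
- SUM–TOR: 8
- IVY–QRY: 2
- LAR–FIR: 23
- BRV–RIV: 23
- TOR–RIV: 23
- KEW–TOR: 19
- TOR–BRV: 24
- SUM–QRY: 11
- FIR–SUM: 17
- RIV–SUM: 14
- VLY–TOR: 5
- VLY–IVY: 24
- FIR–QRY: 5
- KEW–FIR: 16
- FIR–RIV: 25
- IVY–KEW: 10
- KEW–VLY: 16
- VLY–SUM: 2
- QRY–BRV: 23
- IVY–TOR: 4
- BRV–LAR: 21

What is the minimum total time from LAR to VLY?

39 min

Settle nodes by increasing distance from LAR:
LAR: 0
BRV: 21  (via LAR)
FIR: 23  (via LAR)
QRY: 28  (via FIR)
IVY: 30  (via QRY)
TOR: 34  (via IVY)
KEW: 39  (via FIR)
VLY: 39  (via TOR)
Shortest route: LAR–FIR–QRY–IVY–TOR–VLY = 39 min.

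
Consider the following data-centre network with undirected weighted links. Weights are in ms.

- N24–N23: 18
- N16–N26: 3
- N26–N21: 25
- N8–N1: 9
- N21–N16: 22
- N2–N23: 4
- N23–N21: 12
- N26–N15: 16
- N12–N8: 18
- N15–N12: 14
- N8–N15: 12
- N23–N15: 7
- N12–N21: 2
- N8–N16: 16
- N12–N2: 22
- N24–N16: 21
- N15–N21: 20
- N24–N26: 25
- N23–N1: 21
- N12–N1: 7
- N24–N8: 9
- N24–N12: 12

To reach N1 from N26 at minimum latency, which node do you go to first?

Compare a few routes:
N26–N16–N21–N12–N1: 3+22+2+7 = 34
N26–N16–N8–N1: 3+16+9 = 28
Cheapest is N26–N16–N8–N1 at 28 ms.
So from N26 the first move is to N16.

N16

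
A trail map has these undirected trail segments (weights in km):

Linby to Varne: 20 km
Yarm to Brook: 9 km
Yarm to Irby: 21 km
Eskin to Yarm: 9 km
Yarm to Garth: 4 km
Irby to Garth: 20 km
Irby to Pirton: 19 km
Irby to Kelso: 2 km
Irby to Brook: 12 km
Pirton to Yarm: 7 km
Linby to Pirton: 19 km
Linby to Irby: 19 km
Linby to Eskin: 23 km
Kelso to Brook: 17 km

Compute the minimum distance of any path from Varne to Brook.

51 km

Settle nodes by increasing distance from Varne:
Varne: 0
Linby: 20  (via Varne)
Irby: 39  (via Linby)
Pirton: 39  (via Linby)
Kelso: 41  (via Irby)
Eskin: 43  (via Linby)
Yarm: 46  (via Pirton)
Garth: 50  (via Yarm)
Brook: 51  (via Irby)
Shortest route: Varne–Linby–Irby–Brook = 51 km.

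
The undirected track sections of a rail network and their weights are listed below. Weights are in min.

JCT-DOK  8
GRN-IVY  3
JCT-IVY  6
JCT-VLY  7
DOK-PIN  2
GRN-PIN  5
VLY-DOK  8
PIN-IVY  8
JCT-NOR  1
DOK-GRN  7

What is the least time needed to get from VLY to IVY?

Running Dijkstra from VLY:
VLY: 0
JCT: 7  (via VLY)
NOR: 8  (via JCT)
DOK: 8  (via VLY)
PIN: 10  (via DOK)
IVY: 13  (via JCT)
Shortest route: VLY → JCT → IVY = 13 min.

13 min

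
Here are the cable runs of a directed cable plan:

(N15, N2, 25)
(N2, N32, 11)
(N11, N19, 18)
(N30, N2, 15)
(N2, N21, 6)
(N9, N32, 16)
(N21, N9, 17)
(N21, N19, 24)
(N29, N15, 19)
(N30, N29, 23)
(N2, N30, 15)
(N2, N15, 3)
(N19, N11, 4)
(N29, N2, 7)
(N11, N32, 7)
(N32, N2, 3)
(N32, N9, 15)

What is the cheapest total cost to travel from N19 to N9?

Enumerating some paths:
N19–N11–N32–N9: 4+7+15 = 26
N19–N11–N32–N2–N21–N9: 4+7+3+6+17 = 37
The minimum is 26 via N19–N11–N32–N9.

26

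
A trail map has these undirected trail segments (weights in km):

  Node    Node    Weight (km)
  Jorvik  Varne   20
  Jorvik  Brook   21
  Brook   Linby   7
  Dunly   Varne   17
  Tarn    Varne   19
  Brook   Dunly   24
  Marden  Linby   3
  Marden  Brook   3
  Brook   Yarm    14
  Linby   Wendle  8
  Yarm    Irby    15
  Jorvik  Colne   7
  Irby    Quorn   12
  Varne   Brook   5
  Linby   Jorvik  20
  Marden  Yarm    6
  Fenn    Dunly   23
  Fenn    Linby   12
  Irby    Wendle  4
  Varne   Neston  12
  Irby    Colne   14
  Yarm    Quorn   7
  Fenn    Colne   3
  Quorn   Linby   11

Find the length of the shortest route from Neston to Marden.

20 km

Running Dijkstra from Neston:
Neston: 0
Varne: 12  (via Neston)
Brook: 17  (via Varne)
Marden: 20  (via Brook)
Shortest route: Neston–Varne–Brook–Marden = 20 km.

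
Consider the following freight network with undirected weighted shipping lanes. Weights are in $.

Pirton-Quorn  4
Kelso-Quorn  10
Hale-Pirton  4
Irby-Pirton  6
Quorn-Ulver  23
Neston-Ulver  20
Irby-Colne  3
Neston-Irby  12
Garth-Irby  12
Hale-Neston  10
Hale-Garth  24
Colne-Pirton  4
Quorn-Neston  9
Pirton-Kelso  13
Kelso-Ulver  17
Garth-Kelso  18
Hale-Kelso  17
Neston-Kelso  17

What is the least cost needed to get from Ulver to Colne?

$31

Candidate routes:
Ulver–Kelso–Pirton–Colne: 17+13+4 = 34
Ulver–Neston–Irby–Colne: 20+12+3 = 35
Ulver–Kelso–Quorn–Pirton–Colne: 17+10+4+4 = 35
Ulver–Quorn–Pirton–Colne: 23+4+4 = 31
The minimum is $31 via Ulver–Quorn–Pirton–Colne.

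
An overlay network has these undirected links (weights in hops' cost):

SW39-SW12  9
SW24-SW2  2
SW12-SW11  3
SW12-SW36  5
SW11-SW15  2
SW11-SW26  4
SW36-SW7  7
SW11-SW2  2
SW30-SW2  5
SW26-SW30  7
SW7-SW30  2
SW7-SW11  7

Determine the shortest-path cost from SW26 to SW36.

Candidate routes:
SW26 - SW11 - SW2 - SW30 - SW7 - SW36: 4+2+5+2+7 = 20
SW26 - SW11 - SW12 - SW36: 4+3+5 = 12
SW26 - SW30 - SW7 - SW36: 7+2+7 = 16
SW26 - SW11 - SW7 - SW36: 4+7+7 = 18
Cheapest is SW26 - SW11 - SW12 - SW36 at 12 hops' cost.

12 hops' cost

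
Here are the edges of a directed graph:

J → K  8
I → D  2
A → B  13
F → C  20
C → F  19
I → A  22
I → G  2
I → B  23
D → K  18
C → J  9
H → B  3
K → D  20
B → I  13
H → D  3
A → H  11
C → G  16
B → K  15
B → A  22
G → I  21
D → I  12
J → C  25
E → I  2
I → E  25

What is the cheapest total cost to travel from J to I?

Running Dijkstra from J:
J: 0
K: 8  (via J)
C: 25  (via J)
D: 28  (via K)
I: 40  (via D)
Shortest route: J → K → D → I = 40.

40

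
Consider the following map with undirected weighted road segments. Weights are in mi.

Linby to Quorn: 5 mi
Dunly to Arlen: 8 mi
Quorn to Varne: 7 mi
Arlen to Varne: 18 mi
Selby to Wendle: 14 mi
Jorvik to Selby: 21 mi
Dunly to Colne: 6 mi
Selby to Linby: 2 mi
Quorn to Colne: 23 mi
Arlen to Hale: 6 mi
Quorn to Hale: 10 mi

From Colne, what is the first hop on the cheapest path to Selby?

Quorn

Enumerating some paths:
Colne → Quorn → Linby → Selby: 23+5+2 = 30
Colne → Dunly → Arlen → Varne → Quorn → Linby → Selby: 6+8+18+7+5+2 = 46
Colne → Dunly → Arlen → Hale → Quorn → Linby → Selby: 6+8+6+10+5+2 = 37
Cheapest is Colne → Quorn → Linby → Selby at 30 mi.
So from Colne the first move is to Quorn.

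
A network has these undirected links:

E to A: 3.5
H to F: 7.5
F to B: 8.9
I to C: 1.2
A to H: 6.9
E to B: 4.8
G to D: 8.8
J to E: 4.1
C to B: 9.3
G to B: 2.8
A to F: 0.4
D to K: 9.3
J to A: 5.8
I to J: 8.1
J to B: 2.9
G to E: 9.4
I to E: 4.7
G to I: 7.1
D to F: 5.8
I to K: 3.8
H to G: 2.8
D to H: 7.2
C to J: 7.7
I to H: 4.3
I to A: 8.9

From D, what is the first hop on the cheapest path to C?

H

Candidate routes:
D - H - I - C: 7.2+4.3+1.2 = 12.7
D - F - A - E - I - C: 5.8+0.4+3.5+4.7+1.2 = 15.6
D - K - I - C: 9.3+3.8+1.2 = 14.3
The minimum is 12.7 via D - H - I - C.
So from D the first move is to H.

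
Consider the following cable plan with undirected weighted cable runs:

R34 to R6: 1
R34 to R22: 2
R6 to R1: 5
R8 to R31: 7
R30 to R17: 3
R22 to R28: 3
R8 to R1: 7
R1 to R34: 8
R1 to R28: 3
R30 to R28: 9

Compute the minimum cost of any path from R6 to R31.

Candidate routes:
R6 → R34 → R1 → R8 → R31: 1+8+7+7 = 23
R6 → R1 → R8 → R31: 5+7+7 = 19
Cheapest is R6 → R1 → R8 → R31 at 19.

19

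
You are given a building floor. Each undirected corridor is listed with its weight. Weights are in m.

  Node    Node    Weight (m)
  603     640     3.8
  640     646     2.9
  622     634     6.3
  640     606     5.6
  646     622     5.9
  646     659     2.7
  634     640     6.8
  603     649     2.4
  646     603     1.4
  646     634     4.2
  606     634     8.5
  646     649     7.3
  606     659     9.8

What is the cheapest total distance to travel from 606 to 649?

Enumerating some paths:
606 - 640 - 603 - 649: 5.6+3.8+2.4 = 11.8
606 - 640 - 646 - 649: 5.6+2.9+7.3 = 15.8
606 - 640 - 646 - 603 - 649: 5.6+2.9+1.4+2.4 = 12.3
Cheapest is 606 - 640 - 603 - 649 at 11.8 m.

11.8 m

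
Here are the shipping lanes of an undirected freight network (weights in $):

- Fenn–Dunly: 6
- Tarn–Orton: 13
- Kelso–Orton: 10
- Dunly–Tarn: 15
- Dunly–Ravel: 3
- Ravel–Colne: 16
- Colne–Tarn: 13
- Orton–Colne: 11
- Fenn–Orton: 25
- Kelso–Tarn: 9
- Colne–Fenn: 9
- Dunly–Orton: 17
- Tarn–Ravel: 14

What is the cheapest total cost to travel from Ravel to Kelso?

Running Dijkstra from Ravel:
Ravel: 0
Dunly: 3  (via Ravel)
Fenn: 9  (via Dunly)
Tarn: 14  (via Ravel)
Colne: 16  (via Ravel)
Orton: 20  (via Dunly)
Kelso: 23  (via Tarn)
Shortest route: Ravel → Tarn → Kelso = $23.

$23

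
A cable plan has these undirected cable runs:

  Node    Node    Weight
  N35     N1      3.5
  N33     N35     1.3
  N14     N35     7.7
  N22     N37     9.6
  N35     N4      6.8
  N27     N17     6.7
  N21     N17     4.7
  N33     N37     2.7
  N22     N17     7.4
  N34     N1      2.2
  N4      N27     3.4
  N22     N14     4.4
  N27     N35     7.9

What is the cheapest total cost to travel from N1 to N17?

Settle nodes by increasing distance from N1:
N1: 0
N34: 2.2  (via N1)
N35: 3.5  (via N1)
N33: 4.8  (via N35)
N37: 7.5  (via N33)
N4: 10.3  (via N35)
N14: 11.2  (via N35)
N27: 11.4  (via N35)
N22: 15.6  (via N14)
N17: 18.1  (via N27)
Shortest route: N1–N35–N27–N17 = 18.1.

18.1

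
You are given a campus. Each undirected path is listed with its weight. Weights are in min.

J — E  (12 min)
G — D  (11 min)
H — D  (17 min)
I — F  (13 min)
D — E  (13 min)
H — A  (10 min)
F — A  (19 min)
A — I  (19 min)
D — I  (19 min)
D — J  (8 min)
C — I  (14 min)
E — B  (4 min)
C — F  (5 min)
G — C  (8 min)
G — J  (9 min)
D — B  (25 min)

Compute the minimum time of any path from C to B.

33 min

Shortest distances from C:
C: 0
F: 5  (via C)
G: 8  (via C)
I: 14  (via C)
J: 17  (via G)
D: 19  (via G)
A: 24  (via F)
E: 29  (via J)
B: 33  (via E)
Shortest route: C → G → J → E → B = 33 min.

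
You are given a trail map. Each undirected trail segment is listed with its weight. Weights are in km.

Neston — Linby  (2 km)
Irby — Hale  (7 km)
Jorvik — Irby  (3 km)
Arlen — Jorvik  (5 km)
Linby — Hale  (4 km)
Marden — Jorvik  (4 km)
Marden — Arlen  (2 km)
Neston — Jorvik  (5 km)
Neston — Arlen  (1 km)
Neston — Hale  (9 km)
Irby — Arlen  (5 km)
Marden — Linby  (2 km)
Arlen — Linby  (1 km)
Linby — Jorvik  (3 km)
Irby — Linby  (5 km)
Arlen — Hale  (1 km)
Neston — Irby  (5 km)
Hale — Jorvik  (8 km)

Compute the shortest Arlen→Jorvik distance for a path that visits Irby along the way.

8 km

Best Arlen to Irby: Arlen → Irby costing 5
Shortest Irby→Jorvik: Irby → Jorvik = 3
Total via Irby: 5 + 3 = 8 km.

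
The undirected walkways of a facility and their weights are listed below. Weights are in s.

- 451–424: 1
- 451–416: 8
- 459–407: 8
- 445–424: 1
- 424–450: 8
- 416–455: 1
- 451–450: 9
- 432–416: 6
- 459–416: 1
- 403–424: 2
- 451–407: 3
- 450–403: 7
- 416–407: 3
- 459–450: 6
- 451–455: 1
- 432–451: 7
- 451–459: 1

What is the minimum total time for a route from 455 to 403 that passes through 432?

Shortest 455→432: 455–416–432 = 7
Best 432 to 403: 432–451–424–403 costing 10
Total via 432: 7 + 10 = 17 s.

17 s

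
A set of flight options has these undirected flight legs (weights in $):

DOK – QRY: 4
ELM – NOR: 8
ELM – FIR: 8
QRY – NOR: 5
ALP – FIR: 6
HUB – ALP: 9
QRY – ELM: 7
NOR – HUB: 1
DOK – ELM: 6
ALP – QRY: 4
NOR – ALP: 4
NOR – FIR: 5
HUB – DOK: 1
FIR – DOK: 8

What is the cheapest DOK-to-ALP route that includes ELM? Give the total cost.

$17

Best DOK to ELM: DOK–ELM costing 6
Best ELM to ALP: ELM–QRY–ALP costing 11
Total via ELM: 6 + 11 = $17.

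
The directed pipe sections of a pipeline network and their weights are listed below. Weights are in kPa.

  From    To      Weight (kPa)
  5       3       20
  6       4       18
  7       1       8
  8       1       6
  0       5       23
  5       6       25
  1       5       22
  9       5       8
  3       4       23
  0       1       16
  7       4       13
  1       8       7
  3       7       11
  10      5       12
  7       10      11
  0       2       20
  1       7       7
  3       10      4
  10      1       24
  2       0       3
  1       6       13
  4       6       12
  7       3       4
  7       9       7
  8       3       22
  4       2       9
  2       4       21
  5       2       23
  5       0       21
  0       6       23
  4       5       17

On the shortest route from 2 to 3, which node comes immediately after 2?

Enumerating some paths:
2 → 0 → 5 → 3: 3+23+20 = 46
2 → 0 → 1 → 8 → 3: 3+16+7+22 = 48
2 → 0 → 1 → 7 → 3: 3+16+7+4 = 30
Cheapest is 2 → 0 → 1 → 7 → 3 at 30 kPa.
So from 2 the first move is to 0.

0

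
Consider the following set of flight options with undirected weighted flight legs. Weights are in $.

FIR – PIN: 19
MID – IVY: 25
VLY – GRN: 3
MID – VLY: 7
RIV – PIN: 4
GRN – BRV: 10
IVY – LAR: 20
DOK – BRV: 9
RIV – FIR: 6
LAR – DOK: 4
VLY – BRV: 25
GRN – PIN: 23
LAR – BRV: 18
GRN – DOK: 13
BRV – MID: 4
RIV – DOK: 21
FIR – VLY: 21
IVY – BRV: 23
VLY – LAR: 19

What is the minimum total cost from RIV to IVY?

Compare a few routes:
RIV → DOK → BRV → IVY: 21+9+23 = 53
RIV → DOK → LAR → IVY: 21+4+20 = 45
RIV → FIR → VLY → MID → IVY: 6+21+7+25 = 59
RIV → DOK → BRV → MID → IVY: 21+9+4+25 = 59
Cheapest is RIV → DOK → LAR → IVY at $45.

$45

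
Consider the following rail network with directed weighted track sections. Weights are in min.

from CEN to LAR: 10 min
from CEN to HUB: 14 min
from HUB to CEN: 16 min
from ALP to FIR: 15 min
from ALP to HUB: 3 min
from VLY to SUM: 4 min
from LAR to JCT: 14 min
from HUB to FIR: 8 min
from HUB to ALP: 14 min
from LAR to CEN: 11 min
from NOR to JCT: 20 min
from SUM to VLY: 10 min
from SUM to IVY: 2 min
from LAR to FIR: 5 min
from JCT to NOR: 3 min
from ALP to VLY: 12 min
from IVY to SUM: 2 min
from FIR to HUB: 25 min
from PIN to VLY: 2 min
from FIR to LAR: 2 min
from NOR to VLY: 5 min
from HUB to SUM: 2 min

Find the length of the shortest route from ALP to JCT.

Shortest distances from ALP:
ALP: 0
HUB: 3  (via ALP)
SUM: 5  (via HUB)
IVY: 7  (via SUM)
FIR: 11  (via HUB)
VLY: 12  (via ALP)
LAR: 13  (via FIR)
CEN: 19  (via HUB)
JCT: 27  (via LAR)
Shortest route: ALP → HUB → FIR → LAR → JCT = 27 min.

27 min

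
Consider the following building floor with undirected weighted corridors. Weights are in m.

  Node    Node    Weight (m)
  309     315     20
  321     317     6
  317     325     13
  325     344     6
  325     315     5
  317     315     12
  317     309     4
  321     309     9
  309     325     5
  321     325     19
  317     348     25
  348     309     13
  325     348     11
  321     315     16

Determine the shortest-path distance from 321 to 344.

Compare a few routes:
321–325–344: 19+6 = 25
321–309–325–344: 9+5+6 = 20
321–317–309–325–344: 6+4+5+6 = 21
Cheapest is 321–309–325–344 at 20 m.

20 m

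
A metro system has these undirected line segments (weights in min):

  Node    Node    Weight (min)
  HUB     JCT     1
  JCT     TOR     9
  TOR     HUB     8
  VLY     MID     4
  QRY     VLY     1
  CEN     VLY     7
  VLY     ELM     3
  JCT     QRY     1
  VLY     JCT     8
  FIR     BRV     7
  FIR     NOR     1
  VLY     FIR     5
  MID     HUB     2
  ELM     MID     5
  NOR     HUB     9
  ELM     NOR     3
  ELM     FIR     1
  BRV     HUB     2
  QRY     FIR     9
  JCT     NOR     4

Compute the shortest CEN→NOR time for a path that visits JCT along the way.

13 min

Shortest CEN→JCT: CEN–VLY–QRY–JCT = 9
Best JCT to NOR: JCT–NOR costing 4
Total via JCT: 9 + 4 = 13 min.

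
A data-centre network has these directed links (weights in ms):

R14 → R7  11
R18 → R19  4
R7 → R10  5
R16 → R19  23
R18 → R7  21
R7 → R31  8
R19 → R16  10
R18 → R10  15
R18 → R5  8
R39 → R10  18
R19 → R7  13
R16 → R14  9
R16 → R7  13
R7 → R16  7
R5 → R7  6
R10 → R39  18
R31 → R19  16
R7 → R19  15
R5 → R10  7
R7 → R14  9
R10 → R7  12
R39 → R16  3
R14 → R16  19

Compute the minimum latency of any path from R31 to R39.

Enumerating some paths:
R31–R19–R16–R7–R10–R39: 16+10+13+5+18 = 62
R31–R19–R7–R10–R39: 16+13+5+18 = 52
Cheapest is R31–R19–R7–R10–R39 at 52 ms.

52 ms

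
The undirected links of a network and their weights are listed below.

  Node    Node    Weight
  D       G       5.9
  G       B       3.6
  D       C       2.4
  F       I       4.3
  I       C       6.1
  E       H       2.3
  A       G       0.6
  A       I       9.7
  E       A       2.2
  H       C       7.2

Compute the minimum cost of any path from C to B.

Compare a few routes:
C → I → A → G → B: 6.1+9.7+0.6+3.6 = 20
C → H → E → A → G → B: 7.2+2.3+2.2+0.6+3.6 = 15.9
C → D → G → B: 2.4+5.9+3.6 = 11.9
Cheapest is C → D → G → B at 11.9.

11.9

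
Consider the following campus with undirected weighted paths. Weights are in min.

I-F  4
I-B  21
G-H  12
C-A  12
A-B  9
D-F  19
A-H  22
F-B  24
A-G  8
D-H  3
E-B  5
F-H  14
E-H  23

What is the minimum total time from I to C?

42 min

Shortest distances from I:
I: 0
F: 4  (via I)
H: 18  (via F)
B: 21  (via I)
D: 21  (via H)
E: 26  (via B)
A: 30  (via B)
G: 30  (via H)
C: 42  (via A)
Shortest route: I → B → A → C = 42 min.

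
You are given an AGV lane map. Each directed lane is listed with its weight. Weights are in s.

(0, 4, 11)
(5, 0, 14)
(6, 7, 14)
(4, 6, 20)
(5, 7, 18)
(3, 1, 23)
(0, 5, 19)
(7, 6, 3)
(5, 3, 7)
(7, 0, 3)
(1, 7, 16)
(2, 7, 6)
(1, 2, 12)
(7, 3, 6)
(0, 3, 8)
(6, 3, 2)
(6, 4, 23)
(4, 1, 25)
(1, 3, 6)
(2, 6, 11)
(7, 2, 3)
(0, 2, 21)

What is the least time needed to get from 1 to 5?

Enumerating some paths:
1 - 7 - 0 - 5: 16+3+19 = 38
1 - 2 - 7 - 0 - 5: 12+6+3+19 = 40
Cheapest is 1 - 7 - 0 - 5 at 38 s.

38 s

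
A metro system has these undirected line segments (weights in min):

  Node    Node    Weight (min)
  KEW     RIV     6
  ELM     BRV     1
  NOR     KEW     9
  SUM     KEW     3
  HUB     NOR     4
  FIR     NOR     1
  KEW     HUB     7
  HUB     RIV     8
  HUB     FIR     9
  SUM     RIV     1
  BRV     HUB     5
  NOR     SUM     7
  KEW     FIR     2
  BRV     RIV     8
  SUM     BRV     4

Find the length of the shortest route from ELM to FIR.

10 min

Compare a few routes:
ELM - BRV - SUM - KEW - FIR: 1+4+3+2 = 10
ELM - BRV - SUM - NOR - FIR: 1+4+7+1 = 13
ELM - BRV - HUB - NOR - FIR: 1+5+4+1 = 11
Cheapest is ELM - BRV - SUM - KEW - FIR at 10 min.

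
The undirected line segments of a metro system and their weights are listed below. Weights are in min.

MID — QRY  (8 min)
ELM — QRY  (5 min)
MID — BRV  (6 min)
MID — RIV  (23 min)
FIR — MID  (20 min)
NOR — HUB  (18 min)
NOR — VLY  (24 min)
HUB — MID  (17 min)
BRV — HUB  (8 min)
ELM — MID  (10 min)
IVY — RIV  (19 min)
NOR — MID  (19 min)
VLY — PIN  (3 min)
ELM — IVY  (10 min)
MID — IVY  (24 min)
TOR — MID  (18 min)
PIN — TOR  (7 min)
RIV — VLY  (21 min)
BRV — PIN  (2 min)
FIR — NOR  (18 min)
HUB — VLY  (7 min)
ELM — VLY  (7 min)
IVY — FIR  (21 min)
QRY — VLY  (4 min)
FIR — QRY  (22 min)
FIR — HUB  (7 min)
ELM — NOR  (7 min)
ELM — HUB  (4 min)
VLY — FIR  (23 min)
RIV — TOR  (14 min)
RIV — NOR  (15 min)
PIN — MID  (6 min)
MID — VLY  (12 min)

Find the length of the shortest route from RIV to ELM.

Running Dijkstra from RIV:
RIV: 0
TOR: 14  (via RIV)
NOR: 15  (via RIV)
IVY: 19  (via RIV)
PIN: 21  (via TOR)
VLY: 21  (via RIV)
ELM: 22  (via NOR)
Shortest route: RIV–NOR–ELM = 22 min.

22 min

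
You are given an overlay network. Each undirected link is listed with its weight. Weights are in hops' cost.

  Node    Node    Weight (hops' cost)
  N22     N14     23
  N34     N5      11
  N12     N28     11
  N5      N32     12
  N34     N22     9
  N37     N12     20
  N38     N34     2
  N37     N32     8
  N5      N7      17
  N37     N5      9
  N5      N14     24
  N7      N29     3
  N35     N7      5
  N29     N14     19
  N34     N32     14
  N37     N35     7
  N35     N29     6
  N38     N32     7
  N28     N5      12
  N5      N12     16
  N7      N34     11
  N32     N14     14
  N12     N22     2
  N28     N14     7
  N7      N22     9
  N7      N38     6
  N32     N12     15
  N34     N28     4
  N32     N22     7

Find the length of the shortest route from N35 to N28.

Settle nodes by increasing distance from N35:
N35: 0
N7: 5  (via N35)
N29: 6  (via N35)
N37: 7  (via N35)
N38: 11  (via N7)
N34: 13  (via N38)
N22: 14  (via N7)
N32: 15  (via N37)
N5: 16  (via N37)
N12: 16  (via N22)
N28: 17  (via N34)
Shortest route: N35–N7–N38–N34–N28 = 17 hops' cost.

17 hops' cost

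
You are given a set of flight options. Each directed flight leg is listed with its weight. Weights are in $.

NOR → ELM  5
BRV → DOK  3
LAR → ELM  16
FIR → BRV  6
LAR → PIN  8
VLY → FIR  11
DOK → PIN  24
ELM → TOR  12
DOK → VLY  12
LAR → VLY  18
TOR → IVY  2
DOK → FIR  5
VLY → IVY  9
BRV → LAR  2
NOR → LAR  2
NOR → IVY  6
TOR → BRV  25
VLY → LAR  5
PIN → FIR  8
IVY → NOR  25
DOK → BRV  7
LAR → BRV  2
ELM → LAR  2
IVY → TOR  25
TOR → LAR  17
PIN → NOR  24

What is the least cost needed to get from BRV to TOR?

Enumerating some paths:
BRV - DOK - VLY - LAR - ELM - TOR: 3+12+5+16+12 = 48
BRV - LAR - ELM - TOR: 2+16+12 = 30
Cheapest is BRV - LAR - ELM - TOR at $30.

$30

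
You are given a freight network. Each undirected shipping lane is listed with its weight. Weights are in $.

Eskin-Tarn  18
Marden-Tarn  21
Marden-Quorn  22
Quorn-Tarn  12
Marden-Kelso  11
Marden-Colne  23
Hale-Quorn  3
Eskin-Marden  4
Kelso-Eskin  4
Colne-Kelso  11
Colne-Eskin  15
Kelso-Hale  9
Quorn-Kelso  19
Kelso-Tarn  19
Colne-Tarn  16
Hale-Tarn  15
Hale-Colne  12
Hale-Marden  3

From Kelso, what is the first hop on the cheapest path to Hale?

Hale

Enumerating some paths:
Kelso–Marden–Hale: 11+3 = 14
Kelso–Eskin–Marden–Hale: 4+4+3 = 11
Kelso–Hale: 9 = 9
The minimum is $9 via Kelso–Hale.
So from Kelso the first move is to Hale.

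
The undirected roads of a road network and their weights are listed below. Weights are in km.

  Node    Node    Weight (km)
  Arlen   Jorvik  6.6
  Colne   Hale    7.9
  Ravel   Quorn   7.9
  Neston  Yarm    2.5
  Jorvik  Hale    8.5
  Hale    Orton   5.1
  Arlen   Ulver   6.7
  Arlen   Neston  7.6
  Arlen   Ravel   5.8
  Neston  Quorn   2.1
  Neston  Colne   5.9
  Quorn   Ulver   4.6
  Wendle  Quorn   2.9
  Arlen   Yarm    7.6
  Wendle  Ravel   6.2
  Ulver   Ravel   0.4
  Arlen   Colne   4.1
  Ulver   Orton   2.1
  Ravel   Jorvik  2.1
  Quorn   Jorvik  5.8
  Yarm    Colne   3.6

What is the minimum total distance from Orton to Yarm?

Shortest distances from Orton:
Orton: 0
Ulver: 2.1  (via Orton)
Ravel: 2.5  (via Ulver)
Jorvik: 4.6  (via Ravel)
Hale: 5.1  (via Orton)
Quorn: 6.7  (via Ulver)
Arlen: 8.3  (via Ravel)
Wendle: 8.7  (via Ravel)
Neston: 8.8  (via Quorn)
Yarm: 11.3  (via Neston)
Shortest route: Orton → Ulver → Quorn → Neston → Yarm = 11.3 km.

11.3 km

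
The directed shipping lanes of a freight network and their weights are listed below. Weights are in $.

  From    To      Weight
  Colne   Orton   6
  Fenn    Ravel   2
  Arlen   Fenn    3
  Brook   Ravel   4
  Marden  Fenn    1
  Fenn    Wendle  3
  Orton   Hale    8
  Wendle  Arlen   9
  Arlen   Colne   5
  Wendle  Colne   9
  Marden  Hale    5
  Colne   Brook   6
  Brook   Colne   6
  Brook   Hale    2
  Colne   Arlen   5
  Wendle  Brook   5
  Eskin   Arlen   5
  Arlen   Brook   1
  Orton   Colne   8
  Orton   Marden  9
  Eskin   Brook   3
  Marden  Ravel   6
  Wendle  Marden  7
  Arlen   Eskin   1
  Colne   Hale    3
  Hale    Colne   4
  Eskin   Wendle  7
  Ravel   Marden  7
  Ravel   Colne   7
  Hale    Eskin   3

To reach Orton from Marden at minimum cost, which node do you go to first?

Enumerating some paths:
Marden - Fenn - Wendle - Colne - Orton: 1+3+9+6 = 19
Marden - Ravel - Colne - Orton: 6+7+6 = 19
Marden - Fenn - Ravel - Colne - Orton: 1+2+7+6 = 16
Marden - Hale - Colne - Orton: 5+4+6 = 15
The minimum is $15 via Marden - Hale - Colne - Orton.
So from Marden the first move is to Hale.

Hale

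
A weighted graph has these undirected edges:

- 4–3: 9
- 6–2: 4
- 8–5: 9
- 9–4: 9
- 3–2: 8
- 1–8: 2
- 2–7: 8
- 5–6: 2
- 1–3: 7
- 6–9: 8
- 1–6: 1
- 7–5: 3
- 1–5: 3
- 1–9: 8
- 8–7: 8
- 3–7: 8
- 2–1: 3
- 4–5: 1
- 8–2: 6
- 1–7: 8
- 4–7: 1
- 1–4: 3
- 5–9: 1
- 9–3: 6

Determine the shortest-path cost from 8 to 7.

Settle nodes by increasing distance from 8:
8: 0
1: 2  (via 8)
6: 3  (via 1)
2: 5  (via 1)
4: 5  (via 1)
5: 5  (via 1)
7: 6  (via 4)
Shortest route: 8–1–4–7 = 6.

6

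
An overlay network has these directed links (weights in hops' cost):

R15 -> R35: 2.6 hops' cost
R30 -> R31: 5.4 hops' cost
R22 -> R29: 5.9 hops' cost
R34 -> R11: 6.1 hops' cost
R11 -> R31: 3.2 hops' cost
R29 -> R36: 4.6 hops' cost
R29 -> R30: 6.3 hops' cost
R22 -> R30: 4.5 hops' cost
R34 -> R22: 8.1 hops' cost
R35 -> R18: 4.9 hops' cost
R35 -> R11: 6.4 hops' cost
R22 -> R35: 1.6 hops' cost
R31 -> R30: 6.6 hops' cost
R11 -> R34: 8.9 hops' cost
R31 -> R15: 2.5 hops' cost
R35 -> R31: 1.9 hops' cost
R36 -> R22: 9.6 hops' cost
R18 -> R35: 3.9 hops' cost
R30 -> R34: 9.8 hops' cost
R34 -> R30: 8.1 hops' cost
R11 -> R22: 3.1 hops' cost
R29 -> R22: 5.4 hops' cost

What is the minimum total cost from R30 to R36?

Shortest distances from R30:
R30: 0
R31: 5.4  (via R30)
R15: 7.9  (via R31)
R34: 9.8  (via R30)
R35: 10.5  (via R15)
R18: 15.4  (via R35)
R11: 15.9  (via R34)
R22: 17.9  (via R34)
R29: 23.8  (via R22)
R36: 28.4  (via R29)
Shortest route: R30–R34–R22–R29–R36 = 28.4 hops' cost.

28.4 hops' cost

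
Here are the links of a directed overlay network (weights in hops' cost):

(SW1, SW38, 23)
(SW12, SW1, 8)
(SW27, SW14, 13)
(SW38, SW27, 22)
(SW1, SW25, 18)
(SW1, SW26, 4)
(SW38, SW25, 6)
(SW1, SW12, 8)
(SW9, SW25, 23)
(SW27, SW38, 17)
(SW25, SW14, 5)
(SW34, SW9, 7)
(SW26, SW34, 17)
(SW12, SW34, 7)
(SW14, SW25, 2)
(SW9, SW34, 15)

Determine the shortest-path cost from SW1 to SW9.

22 hops' cost

Shortest distances from SW1:
SW1: 0
SW26: 4  (via SW1)
SW12: 8  (via SW1)
SW34: 15  (via SW12)
SW25: 18  (via SW1)
SW9: 22  (via SW34)
Shortest route: SW1–SW12–SW34–SW9 = 22 hops' cost.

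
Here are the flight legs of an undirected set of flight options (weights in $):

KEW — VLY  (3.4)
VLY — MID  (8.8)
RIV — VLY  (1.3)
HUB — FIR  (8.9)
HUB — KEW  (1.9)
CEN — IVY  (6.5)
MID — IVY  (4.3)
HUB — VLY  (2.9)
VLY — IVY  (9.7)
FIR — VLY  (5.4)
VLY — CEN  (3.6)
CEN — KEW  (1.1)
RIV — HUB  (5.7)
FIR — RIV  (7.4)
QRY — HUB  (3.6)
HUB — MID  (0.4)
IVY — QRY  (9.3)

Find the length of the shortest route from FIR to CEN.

$9

Settle nodes by increasing distance from FIR:
FIR: 0
VLY: 5.4  (via FIR)
RIV: 6.7  (via VLY)
HUB: 8.3  (via VLY)
MID: 8.7  (via HUB)
KEW: 8.8  (via VLY)
CEN: 9  (via VLY)
Shortest route: FIR–VLY–CEN = $9.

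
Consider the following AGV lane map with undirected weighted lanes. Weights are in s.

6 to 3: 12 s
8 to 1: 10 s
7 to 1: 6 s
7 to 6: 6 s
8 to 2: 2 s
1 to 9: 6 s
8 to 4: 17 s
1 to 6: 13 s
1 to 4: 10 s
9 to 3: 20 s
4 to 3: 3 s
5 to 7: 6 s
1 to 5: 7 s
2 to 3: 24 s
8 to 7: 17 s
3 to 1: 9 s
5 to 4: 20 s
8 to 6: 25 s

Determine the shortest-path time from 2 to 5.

Settle nodes by increasing distance from 2:
2: 0
8: 2  (via 2)
1: 12  (via 8)
7: 18  (via 1)
9: 18  (via 1)
4: 19  (via 8)
5: 19  (via 1)
Shortest route: 2 → 8 → 1 → 5 = 19 s.

19 s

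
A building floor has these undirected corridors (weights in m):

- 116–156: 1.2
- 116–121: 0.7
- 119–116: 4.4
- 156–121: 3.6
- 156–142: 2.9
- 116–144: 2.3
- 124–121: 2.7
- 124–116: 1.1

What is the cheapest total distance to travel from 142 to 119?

Candidate routes:
142 - 156 - 116 - 119: 2.9+1.2+4.4 = 8.5
142 - 156 - 121 - 116 - 119: 2.9+3.6+0.7+4.4 = 11.6
142 - 156 - 121 - 124 - 116 - 119: 2.9+3.6+2.7+1.1+4.4 = 14.7
Cheapest is 142 - 156 - 116 - 119 at 8.5 m.

8.5 m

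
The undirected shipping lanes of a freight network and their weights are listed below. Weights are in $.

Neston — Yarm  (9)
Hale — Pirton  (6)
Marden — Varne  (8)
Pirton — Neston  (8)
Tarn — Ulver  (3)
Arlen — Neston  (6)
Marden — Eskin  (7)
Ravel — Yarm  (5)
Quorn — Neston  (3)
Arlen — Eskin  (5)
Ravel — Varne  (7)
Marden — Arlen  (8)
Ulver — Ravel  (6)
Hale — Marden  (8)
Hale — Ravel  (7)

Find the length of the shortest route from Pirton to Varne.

$20

Shortest distances from Pirton:
Pirton: 0
Hale: 6  (via Pirton)
Neston: 8  (via Pirton)
Quorn: 11  (via Neston)
Ravel: 13  (via Hale)
Arlen: 14  (via Neston)
Marden: 14  (via Hale)
Yarm: 17  (via Neston)
Ulver: 19  (via Ravel)
Eskin: 19  (via Arlen)
Varne: 20  (via Ravel)
Shortest route: Pirton–Hale–Ravel–Varne = $20.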